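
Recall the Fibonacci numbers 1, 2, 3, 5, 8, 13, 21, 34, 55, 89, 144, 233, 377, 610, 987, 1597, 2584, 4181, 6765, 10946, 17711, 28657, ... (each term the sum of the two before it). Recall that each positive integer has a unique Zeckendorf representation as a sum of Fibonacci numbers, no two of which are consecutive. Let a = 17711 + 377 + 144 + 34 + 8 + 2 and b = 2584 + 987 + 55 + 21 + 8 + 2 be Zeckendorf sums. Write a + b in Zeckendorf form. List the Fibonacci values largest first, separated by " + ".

17711 + 4181 + 34 + 5 + 2

The two numbers are 18276 and 3657, so their sum is 21933.
17711 ≤ 21933 < 28657, so take 17711; remainder 4222
4181 ≤ 4222 < 6765, so take 4181; remainder 41
34 ≤ 41 < 55, so take 34; remainder 7
5 ≤ 7 < 8, so take 5; remainder 2
2 ≤ 2 < 3, so take 2; remainder 0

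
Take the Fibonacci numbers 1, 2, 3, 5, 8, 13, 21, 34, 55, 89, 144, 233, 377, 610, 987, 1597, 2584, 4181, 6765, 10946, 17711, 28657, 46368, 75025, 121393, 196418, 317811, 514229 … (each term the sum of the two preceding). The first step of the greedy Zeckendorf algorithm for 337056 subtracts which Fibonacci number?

317811 ≤ 337056 < 514229, so the largest Fibonacci number not exceeding 337056 is 317811.

317811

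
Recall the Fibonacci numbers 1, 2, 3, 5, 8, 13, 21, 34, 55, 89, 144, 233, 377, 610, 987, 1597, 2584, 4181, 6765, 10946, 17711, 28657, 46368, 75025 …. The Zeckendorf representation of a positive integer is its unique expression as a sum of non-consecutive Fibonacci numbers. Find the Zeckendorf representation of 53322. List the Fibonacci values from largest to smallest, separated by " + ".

take 46368 (≤ 53322); 53322 − 46368 = 6954
take 6765 (≤ 6954); 6954 − 6765 = 189
take 144 (≤ 189); 189 − 144 = 45
take 34 (≤ 45); 45 − 34 = 11
take 8 (≤ 11); 11 − 8 = 3
take 3 (≤ 3); 3 − 3 = 0
So 53322 = 46368 + 6765 + 144 + 34 + 8 + 3, with no two terms consecutive in the sequence.

46368 + 6765 + 144 + 34 + 8 + 3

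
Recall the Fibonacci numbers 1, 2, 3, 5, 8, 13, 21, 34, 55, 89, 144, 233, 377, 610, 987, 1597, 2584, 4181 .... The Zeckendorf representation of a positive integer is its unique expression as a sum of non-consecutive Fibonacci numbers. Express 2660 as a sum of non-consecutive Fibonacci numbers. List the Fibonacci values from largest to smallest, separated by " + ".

Greedily peel off the largest Fibonacci term at each step:
largest Fibonacci ≤ 2660 is 2584; 2660 − 2584 = 76
largest Fibonacci ≤ 76 is 55; 76 − 55 = 21
largest Fibonacci ≤ 21 is 21; 21 − 21 = 0
So 2660 = 2584 + 55 + 21, with no two terms consecutive in the sequence.

2584 + 55 + 21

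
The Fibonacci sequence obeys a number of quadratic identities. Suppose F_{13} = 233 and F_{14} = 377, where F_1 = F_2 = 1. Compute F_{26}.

By the doubling identity F_{2k} = F_k(2F_{k+1} − F_k): F_{26} = 233·(2·377 − 233) = 233·521 = 121393.

121393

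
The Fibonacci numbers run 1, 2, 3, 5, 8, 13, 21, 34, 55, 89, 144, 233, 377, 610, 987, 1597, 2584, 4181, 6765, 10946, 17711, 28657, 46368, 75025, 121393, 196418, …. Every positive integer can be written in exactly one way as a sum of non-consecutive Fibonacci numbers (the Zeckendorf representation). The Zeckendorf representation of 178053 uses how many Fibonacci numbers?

subtract 121393 from 178053: 56660 remains
subtract 46368 from 56660: 10292 remains
subtract 6765 from 10292: 3527 remains
subtract 2584 from 3527: 943 remains
subtract 610 from 943: 333 remains
subtract 233 from 333: 100 remains
subtract 89 from 100: 11 remains
subtract 8 from 11: 3 remains
subtract 3 from 3: 0 remains
178053 = 121393 + 46368 + 6765 + 2584 + 610 + 233 + 89 + 8 + 3, which has 9 terms.

9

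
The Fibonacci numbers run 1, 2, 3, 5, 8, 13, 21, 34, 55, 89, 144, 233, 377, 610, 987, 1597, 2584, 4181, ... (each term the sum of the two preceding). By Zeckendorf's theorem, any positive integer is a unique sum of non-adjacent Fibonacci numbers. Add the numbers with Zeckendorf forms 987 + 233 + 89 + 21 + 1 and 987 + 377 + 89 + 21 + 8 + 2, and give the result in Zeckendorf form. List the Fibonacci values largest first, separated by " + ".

2584 + 144 + 55 + 21 + 8 + 3

The two numbers are 1331 and 1484, so their sum is 2815.
largest Fibonacci ≤ 2815 is 2584; 2815 − 2584 = 231
largest Fibonacci ≤ 231 is 144; 231 − 144 = 87
largest Fibonacci ≤ 87 is 55; 87 − 55 = 32
largest Fibonacci ≤ 32 is 21; 32 − 21 = 11
largest Fibonacci ≤ 11 is 8; 11 − 8 = 3
largest Fibonacci ≤ 3 is 3; 3 − 3 = 0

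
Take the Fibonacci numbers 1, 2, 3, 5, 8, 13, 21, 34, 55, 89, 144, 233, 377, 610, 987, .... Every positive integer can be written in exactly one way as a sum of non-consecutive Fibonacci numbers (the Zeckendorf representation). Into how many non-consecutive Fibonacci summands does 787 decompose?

Repeatedly subtract the largest Fibonacci number that fits:
largest Fibonacci ≤ 787 is 610; 787 − 610 = 177
largest Fibonacci ≤ 177 is 144; 177 − 144 = 33
largest Fibonacci ≤ 33 is 21; 33 − 21 = 12
largest Fibonacci ≤ 12 is 8; 12 − 8 = 4
largest Fibonacci ≤ 4 is 3; 4 − 3 = 1
largest Fibonacci ≤ 1 is 1; 1 − 1 = 0
787 = 610 + 144 + 21 + 8 + 3 + 1, which has 6 terms.

6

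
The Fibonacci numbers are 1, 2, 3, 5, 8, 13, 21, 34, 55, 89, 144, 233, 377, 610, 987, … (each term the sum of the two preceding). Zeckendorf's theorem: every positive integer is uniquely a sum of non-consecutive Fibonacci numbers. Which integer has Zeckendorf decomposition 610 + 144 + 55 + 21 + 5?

835

610 + 144 + 55 + 21 + 5 = 835.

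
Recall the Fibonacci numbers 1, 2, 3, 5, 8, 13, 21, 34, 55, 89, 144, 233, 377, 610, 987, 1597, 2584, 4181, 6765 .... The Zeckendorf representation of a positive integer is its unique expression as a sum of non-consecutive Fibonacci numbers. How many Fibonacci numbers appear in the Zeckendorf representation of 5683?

5683: greatest Fibonacci not exceeding it is 4181, leaving 1502
1502: greatest Fibonacci not exceeding it is 987, leaving 515
515: greatest Fibonacci not exceeding it is 377, leaving 138
138: greatest Fibonacci not exceeding it is 89, leaving 49
49: greatest Fibonacci not exceeding it is 34, leaving 15
15: greatest Fibonacci not exceeding it is 13, leaving 2
2: greatest Fibonacci not exceeding it is 2, leaving 0
5683 = 4181 + 987 + 377 + 89 + 34 + 13 + 2, which has 7 terms.

7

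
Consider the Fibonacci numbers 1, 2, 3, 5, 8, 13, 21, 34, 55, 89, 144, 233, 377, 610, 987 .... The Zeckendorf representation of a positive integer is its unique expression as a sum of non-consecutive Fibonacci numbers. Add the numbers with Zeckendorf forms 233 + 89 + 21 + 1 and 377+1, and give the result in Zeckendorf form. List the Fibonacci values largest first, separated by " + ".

The two numbers are 344 and 378, so their sum is 722.
Greedily peel off the largest Fibonacci term at each step:
610 ≤ 722 < 987, so take 610; remainder 112
89 ≤ 112 < 144, so take 89; remainder 23
21 ≤ 23 < 34, so take 21; remainder 2
2 ≤ 2 < 3, so take 2; remainder 0

610 + 89 + 21 + 2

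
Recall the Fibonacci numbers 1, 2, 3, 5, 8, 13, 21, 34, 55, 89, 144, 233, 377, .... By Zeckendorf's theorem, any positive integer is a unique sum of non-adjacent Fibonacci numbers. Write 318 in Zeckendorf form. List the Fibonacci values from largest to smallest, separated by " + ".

233 + 55 + 21 + 8 + 1

Greedy algorithm:
318 − 233 = 85
85 − 55 = 30
30 − 21 = 9
9 − 8 = 1
1 − 1 = 0
So 318 = 233 + 55 + 21 + 8 + 1, with no two terms consecutive in the sequence.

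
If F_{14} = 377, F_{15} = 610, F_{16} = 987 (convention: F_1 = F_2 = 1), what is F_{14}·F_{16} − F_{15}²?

-1

377·987 − 610² = 372099 − 372100 = -1. (Cassini's identity: F_{k−1}F_{k+1} − F_k² = (−1)^k.)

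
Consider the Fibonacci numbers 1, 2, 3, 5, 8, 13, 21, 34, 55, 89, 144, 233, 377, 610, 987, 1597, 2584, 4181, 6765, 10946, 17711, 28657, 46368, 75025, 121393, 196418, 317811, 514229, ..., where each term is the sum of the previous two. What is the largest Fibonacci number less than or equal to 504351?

317811

317811 ≤ 504351 < 514229, so the largest Fibonacci number not exceeding 504351 is 317811.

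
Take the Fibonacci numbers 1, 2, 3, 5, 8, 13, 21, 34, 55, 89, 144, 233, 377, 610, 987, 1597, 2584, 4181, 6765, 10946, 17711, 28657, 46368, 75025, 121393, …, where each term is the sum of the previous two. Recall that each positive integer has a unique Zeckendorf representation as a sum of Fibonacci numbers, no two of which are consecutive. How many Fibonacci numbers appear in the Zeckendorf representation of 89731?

8

Greedy algorithm:
89731: greatest Fibonacci not exceeding it is 75025, leaving 14706
14706: greatest Fibonacci not exceeding it is 10946, leaving 3760
3760: greatest Fibonacci not exceeding it is 2584, leaving 1176
1176: greatest Fibonacci not exceeding it is 987, leaving 189
189: greatest Fibonacci not exceeding it is 144, leaving 45
45: greatest Fibonacci not exceeding it is 34, leaving 11
11: greatest Fibonacci not exceeding it is 8, leaving 3
3: greatest Fibonacci not exceeding it is 3, leaving 0
89731 = 75025 + 10946 + 2584 + 987 + 144 + 34 + 8 + 3, which has 8 terms.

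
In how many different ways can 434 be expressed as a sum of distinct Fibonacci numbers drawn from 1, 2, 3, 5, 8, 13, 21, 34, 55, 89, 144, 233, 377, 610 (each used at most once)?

11

434 = 377+55+2 = 377+34+21+2 = 233+144+55+2 = … (8 more), for 11 in all.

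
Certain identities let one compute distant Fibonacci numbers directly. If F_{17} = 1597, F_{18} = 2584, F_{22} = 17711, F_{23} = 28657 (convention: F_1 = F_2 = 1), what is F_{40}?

By the addition formula F_{m+n} = F_m F_{n+1} + F_{m−1} F_n with m=18, n=22: F_{40} = 2584·28657 + 1597·17711 = 74049688 + 28284467 = 102334155.

102334155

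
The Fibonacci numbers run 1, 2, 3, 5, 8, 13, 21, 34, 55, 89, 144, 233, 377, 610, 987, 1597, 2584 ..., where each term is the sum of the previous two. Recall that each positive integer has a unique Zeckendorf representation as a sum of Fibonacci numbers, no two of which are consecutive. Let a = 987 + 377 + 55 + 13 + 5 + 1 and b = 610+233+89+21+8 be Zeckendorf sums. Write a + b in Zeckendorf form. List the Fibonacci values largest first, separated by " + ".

1597 + 610 + 144 + 34 + 13 + 1

The two numbers are 1438 and 961, so their sum is 2399.
2399 − 1597 = 802
802 − 610 = 192
192 − 144 = 48
48 − 34 = 14
14 − 13 = 1
1 − 1 = 0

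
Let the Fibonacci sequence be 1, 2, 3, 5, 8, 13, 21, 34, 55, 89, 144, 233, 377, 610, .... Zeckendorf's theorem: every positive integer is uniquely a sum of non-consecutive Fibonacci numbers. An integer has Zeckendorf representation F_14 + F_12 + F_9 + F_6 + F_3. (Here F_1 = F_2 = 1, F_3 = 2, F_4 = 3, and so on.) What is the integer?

F_14 + F_12 + F_9 + F_6 + F_3 = 377 + 144 + 34 + 8 + 2 = 565.

565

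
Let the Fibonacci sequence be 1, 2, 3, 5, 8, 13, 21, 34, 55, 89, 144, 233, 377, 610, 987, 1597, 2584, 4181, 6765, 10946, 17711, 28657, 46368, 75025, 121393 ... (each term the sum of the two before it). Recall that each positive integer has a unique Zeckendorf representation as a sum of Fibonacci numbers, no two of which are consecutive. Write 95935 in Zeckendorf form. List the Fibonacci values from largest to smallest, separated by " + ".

Greedy algorithm:
95935 − 75025 = 20910
20910 − 17711 = 3199
3199 − 2584 = 615
615 − 610 = 5
5 − 5 = 0
So 95935 = 75025 + 17711 + 2584 + 610 + 5, with no two terms consecutive in the sequence.

75025 + 17711 + 2584 + 610 + 5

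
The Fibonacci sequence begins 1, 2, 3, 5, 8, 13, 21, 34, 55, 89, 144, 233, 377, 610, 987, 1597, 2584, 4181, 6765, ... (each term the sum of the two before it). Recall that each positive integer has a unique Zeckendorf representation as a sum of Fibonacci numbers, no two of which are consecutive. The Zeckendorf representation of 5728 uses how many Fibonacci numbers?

6

Repeatedly subtract the largest Fibonacci number that fits:
largest Fibonacci ≤ 5728 is 4181; 5728 − 4181 = 1547
largest Fibonacci ≤ 1547 is 987; 1547 − 987 = 560
largest Fibonacci ≤ 560 is 377; 560 − 377 = 183
largest Fibonacci ≤ 183 is 144; 183 − 144 = 39
largest Fibonacci ≤ 39 is 34; 39 − 34 = 5
largest Fibonacci ≤ 5 is 5; 5 − 5 = 0
5728 = 4181 + 987 + 377 + 144 + 34 + 5, which has 6 terms.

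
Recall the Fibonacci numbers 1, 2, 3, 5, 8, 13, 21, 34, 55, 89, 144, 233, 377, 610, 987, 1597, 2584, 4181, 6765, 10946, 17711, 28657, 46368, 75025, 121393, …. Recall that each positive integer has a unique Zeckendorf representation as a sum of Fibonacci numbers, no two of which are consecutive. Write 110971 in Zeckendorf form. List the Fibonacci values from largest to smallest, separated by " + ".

75025 + 28657 + 6765 + 377 + 144 + 3

Repeatedly subtract the largest Fibonacci number that fits:
110971: greatest Fibonacci not exceeding it is 75025, leaving 35946
35946: greatest Fibonacci not exceeding it is 28657, leaving 7289
7289: greatest Fibonacci not exceeding it is 6765, leaving 524
524: greatest Fibonacci not exceeding it is 377, leaving 147
147: greatest Fibonacci not exceeding it is 144, leaving 3
3: greatest Fibonacci not exceeding it is 3, leaving 0
So 110971 = 75025 + 28657 + 6765 + 377 + 144 + 3, with no two terms consecutive in the sequence.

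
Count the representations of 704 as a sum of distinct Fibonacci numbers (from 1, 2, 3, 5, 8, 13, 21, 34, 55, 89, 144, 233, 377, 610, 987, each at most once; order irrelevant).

Each representation comes from the Zeckendorf form by replacing some F_k with F_{k−1} + F_{k−2} where possible.
704 = 610+89+5 = 610+89+3+2 = 610+55+34+5 = 377+233+89+5 = … (15 more), for 19 in all.

19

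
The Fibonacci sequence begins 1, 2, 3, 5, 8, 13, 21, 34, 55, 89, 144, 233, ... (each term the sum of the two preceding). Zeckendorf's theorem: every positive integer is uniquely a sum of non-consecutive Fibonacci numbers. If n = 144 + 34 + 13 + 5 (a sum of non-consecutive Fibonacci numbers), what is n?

144 + 34 + 13 + 5 = 196.

196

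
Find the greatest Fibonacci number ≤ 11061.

10946 ≤ 11061 < 17711, so the largest Fibonacci number not exceeding 11061 is 10946.

10946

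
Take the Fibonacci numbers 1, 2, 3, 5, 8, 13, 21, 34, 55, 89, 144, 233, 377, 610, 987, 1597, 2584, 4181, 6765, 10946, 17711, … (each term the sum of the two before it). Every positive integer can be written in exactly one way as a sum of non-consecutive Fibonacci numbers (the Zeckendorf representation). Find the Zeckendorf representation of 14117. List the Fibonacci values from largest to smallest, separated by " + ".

10946 + 2584 + 377 + 144 + 55 + 8 + 3

subtract 10946 from 14117: 3171 remains
subtract 2584 from 3171: 587 remains
subtract 377 from 587: 210 remains
subtract 144 from 210: 66 remains
subtract 55 from 66: 11 remains
subtract 8 from 11: 3 remains
subtract 3 from 3: 0 remains
So 14117 = 10946 + 2584 + 377 + 144 + 55 + 8 + 3, with no two terms consecutive in the sequence.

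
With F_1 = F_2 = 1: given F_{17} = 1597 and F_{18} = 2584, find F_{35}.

9227465

By F_{2k+1} = F_k² + F_{k+1}²: F_{35} = 1597² + 2584² = 2550409 + 6677056 = 9227465.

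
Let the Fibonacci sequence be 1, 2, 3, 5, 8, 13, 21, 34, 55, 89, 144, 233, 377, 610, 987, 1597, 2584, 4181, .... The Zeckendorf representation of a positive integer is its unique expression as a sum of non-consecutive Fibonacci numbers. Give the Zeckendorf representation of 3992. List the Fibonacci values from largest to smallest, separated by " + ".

Greedy algorithm:
2584 ≤ 3992 < 4181, so take 2584; remainder 1408
987 ≤ 1408 < 1597, so take 987; remainder 421
377 ≤ 421 < 610, so take 377; remainder 44
34 ≤ 44 < 55, so take 34; remainder 10
8 ≤ 10 < 13, so take 8; remainder 2
2 ≤ 2 < 3, so take 2; remainder 0
So 3992 = 2584 + 987 + 377 + 34 + 8 + 2, with no two terms consecutive in the sequence.

2584 + 987 + 377 + 34 + 8 + 2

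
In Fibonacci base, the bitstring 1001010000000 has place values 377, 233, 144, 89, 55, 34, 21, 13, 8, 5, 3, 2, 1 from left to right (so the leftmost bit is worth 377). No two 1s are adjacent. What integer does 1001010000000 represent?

500

Summing the place values of the 1 bits: 377 + 89 + 34 = 500.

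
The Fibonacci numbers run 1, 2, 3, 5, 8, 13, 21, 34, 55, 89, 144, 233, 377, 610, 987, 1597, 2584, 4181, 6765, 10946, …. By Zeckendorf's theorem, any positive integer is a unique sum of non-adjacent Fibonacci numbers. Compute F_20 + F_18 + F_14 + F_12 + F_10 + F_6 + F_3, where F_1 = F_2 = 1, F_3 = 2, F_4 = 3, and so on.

F_20 + F_18 + F_14 + F_12 + F_10 + F_6 + F_3 = 6765 + 2584 + 377 + 144 + 55 + 8 + 2 = 9935.

9935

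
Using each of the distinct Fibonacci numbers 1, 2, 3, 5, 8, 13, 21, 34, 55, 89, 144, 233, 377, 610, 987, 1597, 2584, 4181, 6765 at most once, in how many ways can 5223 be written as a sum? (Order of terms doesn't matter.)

Starting from the Zeckendorf form and repeatedly splitting a term F_k into F_{k−1} + F_{k−2} (when neither is already used) reaches every representation.
5223 = 4181+987+55 = 4181+987+34+21 = 4181+610+377+55 = … (35 more), for 38 in all.

38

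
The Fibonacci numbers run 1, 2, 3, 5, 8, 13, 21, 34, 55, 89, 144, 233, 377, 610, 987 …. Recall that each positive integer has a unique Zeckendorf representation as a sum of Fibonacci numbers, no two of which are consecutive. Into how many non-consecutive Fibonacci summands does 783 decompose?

4

largest Fibonacci ≤ 783 is 610; 783 − 610 = 173
largest Fibonacci ≤ 173 is 144; 173 − 144 = 29
largest Fibonacci ≤ 29 is 21; 29 − 21 = 8
largest Fibonacci ≤ 8 is 8; 8 − 8 = 0
783 = 610 + 144 + 21 + 8, which has 4 terms.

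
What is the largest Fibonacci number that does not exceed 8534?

6765

6765 ≤ 8534 < 10946, so the largest Fibonacci number not exceeding 8534 is 6765.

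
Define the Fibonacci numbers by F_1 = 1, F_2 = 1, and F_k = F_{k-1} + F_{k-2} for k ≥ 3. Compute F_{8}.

Iterating the recurrence up to F_{2} = 1 and F_{1} = 1:
F_{3} = F_{2} + F_{1} = 1 + 1 = 2
F_{4} = F_{3} + F_{2} = 2 + 1 = 3
F_{5} = F_{4} + F_{3} = 3 + 2 = 5
F_{6} = F_{5} + F_{4} = 5 + 3 = 8
F_{7} = F_{6} + F_{5} = 8 + 5 = 13
F_{8} = F_{7} + F_{6} = 13 + 8 = 21

21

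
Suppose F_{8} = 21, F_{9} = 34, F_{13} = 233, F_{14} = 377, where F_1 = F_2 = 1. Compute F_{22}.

17711

By the addition formula F_{m+n} = F_m F_{n+1} + F_{m−1} F_n with m=14, n=8: F_{22} = 377·34 + 233·21 = 12818 + 4893 = 17711.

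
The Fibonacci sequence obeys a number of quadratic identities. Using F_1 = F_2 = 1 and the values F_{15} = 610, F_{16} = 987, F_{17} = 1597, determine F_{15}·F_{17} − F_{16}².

1

610·1597 − 987² = 974170 − 974169 = 1. (Cassini's identity: F_{k−1}F_{k+1} − F_k² = (−1)^k.)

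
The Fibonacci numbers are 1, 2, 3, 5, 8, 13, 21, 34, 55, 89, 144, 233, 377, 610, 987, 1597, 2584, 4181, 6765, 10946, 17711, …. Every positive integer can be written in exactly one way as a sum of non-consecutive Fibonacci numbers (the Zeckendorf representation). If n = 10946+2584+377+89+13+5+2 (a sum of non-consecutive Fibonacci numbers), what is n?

14016

10946+2584+377+89+13+5+2 = 14016.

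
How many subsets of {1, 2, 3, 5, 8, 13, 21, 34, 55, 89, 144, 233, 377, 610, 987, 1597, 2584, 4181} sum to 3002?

16

Starting from the Zeckendorf form and repeatedly splitting a term F_k into F_{k−1} + F_{k−2} (when neither is already used) reaches every representation.
3002 = 2584+377+34+5+2 = 2584+377+21+13+5+2 = 2584+233+144+34+5+2 = 1597+987+377+34+5+2 = … (12 more), for 16 in all.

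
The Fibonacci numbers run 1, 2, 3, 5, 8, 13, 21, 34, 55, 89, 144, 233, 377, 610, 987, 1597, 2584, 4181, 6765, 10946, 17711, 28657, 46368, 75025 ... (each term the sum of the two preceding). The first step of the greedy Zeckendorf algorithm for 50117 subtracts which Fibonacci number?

46368 ≤ 50117 < 75025, so the largest Fibonacci number not exceeding 50117 is 46368.

46368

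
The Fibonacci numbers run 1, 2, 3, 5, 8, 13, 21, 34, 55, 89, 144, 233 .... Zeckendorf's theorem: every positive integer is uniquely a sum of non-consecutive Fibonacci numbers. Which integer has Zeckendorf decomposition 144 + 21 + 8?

144 + 21 + 8 = 173.

173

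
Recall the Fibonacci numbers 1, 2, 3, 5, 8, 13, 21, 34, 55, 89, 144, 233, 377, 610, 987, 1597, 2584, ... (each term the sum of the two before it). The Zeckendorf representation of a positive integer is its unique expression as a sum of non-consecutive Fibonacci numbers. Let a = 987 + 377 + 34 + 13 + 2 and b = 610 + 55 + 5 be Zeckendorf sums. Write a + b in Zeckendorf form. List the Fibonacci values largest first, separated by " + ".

1597 + 377 + 89 + 13 + 5 + 2

The two numbers are 1413 and 670, so their sum is 2083.
Greedy algorithm:
take 1597 (≤ 2083); 2083 − 1597 = 486
take 377 (≤ 486); 486 − 377 = 109
take 89 (≤ 109); 109 − 89 = 20
take 13 (≤ 20); 20 − 13 = 7
take 5 (≤ 7); 7 − 5 = 2
take 2 (≤ 2); 2 − 2 = 0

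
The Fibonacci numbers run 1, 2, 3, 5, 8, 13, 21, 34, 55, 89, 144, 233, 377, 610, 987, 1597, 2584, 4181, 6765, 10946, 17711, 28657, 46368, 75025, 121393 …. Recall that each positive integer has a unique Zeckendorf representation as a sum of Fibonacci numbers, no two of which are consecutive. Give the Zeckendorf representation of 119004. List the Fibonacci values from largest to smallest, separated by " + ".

75025 ≤ 119004 < 121393, so take 75025; remainder 43979
28657 ≤ 43979 < 46368, so take 28657; remainder 15322
10946 ≤ 15322 < 17711, so take 10946; remainder 4376
4181 ≤ 4376 < 6765, so take 4181; remainder 195
144 ≤ 195 < 233, so take 144; remainder 51
34 ≤ 51 < 55, so take 34; remainder 17
13 ≤ 17 < 21, so take 13; remainder 4
3 ≤ 4 < 5, so take 3; remainder 1
1 ≤ 1 < 2, so take 1; remainder 0
So 119004 = 75025 + 28657 + 10946 + 4181 + 144 + 34 + 13 + 3 + 1, with no two terms consecutive in the sequence.

75025 + 28657 + 10946 + 4181 + 144 + 34 + 13 + 3 + 1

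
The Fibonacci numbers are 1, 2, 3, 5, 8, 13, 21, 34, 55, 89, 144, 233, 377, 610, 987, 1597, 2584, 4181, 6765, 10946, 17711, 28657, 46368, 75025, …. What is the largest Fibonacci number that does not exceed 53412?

46368

46368 ≤ 53412 < 75025, so the largest Fibonacci number not exceeding 53412 is 46368.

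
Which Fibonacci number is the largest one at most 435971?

317811 ≤ 435971 < 514229, so the largest Fibonacci number not exceeding 435971 is 317811.

317811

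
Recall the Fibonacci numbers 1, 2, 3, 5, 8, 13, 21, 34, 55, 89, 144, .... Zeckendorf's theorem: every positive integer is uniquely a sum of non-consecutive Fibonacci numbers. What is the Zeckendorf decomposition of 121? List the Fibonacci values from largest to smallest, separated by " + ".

89 + 21 + 8 + 3

largest Fibonacci ≤ 121 is 89; 121 − 89 = 32
largest Fibonacci ≤ 32 is 21; 32 − 21 = 11
largest Fibonacci ≤ 11 is 8; 11 − 8 = 3
largest Fibonacci ≤ 3 is 3; 3 − 3 = 0
So 121 = 89 + 21 + 8 + 3, with no two terms consecutive in the sequence.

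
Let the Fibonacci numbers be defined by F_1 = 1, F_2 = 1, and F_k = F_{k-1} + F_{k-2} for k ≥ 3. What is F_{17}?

1597

Iterating the recurrence up to F_{10} = 55 and F_{9} = 34:
F_{11} = F_{10} + F_{9} = 55 + 34 = 89
F_{12} = F_{11} + F_{10} = 89 + 55 = 144
F_{13} = F_{12} + F_{11} = 144 + 89 = 233
F_{14} = F_{13} + F_{12} = 233 + 144 = 377
F_{15} = F_{14} + F_{13} = 377 + 233 = 610
F_{16} = F_{15} + F_{14} = 610 + 377 = 987
F_{17} = F_{16} + F_{15} = 987 + 610 = 1597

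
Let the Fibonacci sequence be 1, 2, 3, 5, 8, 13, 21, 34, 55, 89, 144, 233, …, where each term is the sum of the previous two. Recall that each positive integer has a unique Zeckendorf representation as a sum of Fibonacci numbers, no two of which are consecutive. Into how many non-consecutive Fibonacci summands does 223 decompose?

4

Repeatedly subtract the largest Fibonacci number that fits:
take 144 (≤ 223); 223 − 144 = 79
take 55 (≤ 79); 79 − 55 = 24
take 21 (≤ 24); 24 − 21 = 3
take 3 (≤ 3); 3 − 3 = 0
223 = 144 + 55 + 21 + 3, which has 4 terms.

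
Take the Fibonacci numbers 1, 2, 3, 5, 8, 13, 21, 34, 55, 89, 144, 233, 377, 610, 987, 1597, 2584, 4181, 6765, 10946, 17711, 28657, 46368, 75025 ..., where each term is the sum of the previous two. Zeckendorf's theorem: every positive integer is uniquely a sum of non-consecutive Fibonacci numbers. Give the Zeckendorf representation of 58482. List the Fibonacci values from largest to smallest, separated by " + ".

46368 + 10946 + 987 + 144 + 34 + 3

58482: greatest Fibonacci not exceeding it is 46368, leaving 12114
12114: greatest Fibonacci not exceeding it is 10946, leaving 1168
1168: greatest Fibonacci not exceeding it is 987, leaving 181
181: greatest Fibonacci not exceeding it is 144, leaving 37
37: greatest Fibonacci not exceeding it is 34, leaving 3
3: greatest Fibonacci not exceeding it is 3, leaving 0
So 58482 = 46368 + 10946 + 987 + 144 + 34 + 3, with no two terms consecutive in the sequence.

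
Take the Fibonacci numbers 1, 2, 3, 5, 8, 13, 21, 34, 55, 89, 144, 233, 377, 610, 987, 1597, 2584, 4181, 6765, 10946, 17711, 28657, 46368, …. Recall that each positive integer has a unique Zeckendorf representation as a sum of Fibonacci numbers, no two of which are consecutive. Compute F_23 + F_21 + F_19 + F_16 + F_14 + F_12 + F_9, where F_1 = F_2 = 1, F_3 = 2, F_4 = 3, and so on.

45326

F_23 + F_21 + F_19 + F_16 + F_14 + F_12 + F_9 = 28657 + 10946 + 4181 + 987 + 377 + 144 + 34 = 45326.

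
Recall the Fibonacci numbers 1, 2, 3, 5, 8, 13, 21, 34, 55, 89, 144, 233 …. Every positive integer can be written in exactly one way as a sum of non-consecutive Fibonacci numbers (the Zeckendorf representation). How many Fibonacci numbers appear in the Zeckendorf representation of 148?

148 − 144 = 4
4 − 3 = 1
1 − 1 = 0
148 = 144 + 3 + 1, which has 3 terms.

3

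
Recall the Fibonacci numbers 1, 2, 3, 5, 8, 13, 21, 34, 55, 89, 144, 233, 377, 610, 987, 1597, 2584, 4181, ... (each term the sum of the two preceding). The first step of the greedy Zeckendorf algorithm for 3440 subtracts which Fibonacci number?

2584 ≤ 3440 < 4181, so the largest Fibonacci number not exceeding 3440 is 2584.

2584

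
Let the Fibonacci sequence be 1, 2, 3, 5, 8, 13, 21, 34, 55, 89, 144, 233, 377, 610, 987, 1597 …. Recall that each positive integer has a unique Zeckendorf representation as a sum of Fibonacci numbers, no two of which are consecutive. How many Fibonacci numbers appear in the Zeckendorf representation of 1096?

5

1096 − 987 = 109
109 − 89 = 20
20 − 13 = 7
7 − 5 = 2
2 − 2 = 0
1096 = 987 + 89 + 13 + 5 + 2, which has 5 terms.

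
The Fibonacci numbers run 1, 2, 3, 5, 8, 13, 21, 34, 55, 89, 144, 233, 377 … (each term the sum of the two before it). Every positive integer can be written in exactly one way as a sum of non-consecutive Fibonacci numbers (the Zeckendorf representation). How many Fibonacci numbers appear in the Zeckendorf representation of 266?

5

Repeatedly subtract the largest Fibonacci number that fits:
subtract 233 from 266: 33 remains
subtract 21 from 33: 12 remains
subtract 8 from 12: 4 remains
subtract 3 from 4: 1 remains
subtract 1 from 1: 0 remains
266 = 233 + 21 + 8 + 3 + 1, which has 5 terms.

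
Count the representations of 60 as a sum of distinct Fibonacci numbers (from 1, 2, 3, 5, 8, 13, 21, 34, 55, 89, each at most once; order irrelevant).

6

Each representation comes from the Zeckendorf form by replacing some F_k with F_{k−1} + F_{k−2} where possible.
60 = 55+5 = 55+3+2 = 34+21+5 = 34+21+3+2 = 34+13+8+5 = … (1 more), for 6 in all.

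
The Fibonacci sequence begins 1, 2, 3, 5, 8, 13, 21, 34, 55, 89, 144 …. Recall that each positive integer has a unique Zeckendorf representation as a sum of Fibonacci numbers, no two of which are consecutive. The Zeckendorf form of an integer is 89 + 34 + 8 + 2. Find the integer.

89 + 34 + 8 + 2 = 133.

133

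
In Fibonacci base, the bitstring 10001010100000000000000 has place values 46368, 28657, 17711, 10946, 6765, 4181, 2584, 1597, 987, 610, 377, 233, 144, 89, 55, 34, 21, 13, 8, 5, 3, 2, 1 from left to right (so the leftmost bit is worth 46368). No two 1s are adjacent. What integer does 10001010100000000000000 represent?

56704

Summing the place values of the 1 bits: 46368 + 6765 + 2584 + 987 = 56704.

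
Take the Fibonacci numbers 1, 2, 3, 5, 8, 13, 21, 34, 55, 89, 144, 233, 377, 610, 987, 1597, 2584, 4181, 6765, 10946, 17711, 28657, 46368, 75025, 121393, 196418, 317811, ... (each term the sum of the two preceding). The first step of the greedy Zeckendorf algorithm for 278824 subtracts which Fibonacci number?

196418

196418 ≤ 278824 < 317811, so the largest Fibonacci number not exceeding 278824 is 196418.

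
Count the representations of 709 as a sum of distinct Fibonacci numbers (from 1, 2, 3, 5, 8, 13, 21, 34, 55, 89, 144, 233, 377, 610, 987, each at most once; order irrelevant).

16

Each representation comes from the Zeckendorf form by replacing some F_k with F_{k−1} + F_{k−2} where possible.
709 = 610+89+8+2 = 610+89+5+3+2 = 610+55+34+8+2 = … (13 more), for 16 in all.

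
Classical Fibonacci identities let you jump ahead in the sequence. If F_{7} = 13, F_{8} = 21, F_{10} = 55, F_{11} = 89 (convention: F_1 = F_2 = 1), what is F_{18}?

2584

By the addition formula F_{m+n} = F_m F_{n+1} + F_{m−1} F_n with m=8, n=10: F_{18} = 21·89 + 13·55 = 1869 + 715 = 2584.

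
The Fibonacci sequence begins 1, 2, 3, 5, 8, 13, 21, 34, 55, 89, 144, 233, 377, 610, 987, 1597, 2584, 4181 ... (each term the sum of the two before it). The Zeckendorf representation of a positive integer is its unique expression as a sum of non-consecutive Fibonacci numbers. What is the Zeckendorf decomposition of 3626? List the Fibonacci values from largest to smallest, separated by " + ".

2584 + 987 + 55

2584 ≤ 3626 < 4181, so take 2584; remainder 1042
987 ≤ 1042 < 1597, so take 987; remainder 55
55 ≤ 55 < 89, so take 55; remainder 0
So 3626 = 2584 + 987 + 55, with no two terms consecutive in the sequence.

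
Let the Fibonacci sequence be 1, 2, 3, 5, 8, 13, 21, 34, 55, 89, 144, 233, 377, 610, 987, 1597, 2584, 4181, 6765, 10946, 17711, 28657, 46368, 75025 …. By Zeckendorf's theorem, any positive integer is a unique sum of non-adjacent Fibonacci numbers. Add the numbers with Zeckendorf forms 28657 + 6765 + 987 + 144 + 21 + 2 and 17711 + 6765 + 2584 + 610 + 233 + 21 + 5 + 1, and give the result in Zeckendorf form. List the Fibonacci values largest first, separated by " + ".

46368 + 17711 + 377 + 34 + 13 + 3

The two numbers are 36576 and 27930, so their sum is 64506.
Greedy algorithm:
take 46368 (≤ 64506); 64506 − 46368 = 18138
take 17711 (≤ 18138); 18138 − 17711 = 427
take 377 (≤ 427); 427 − 377 = 50
take 34 (≤ 50); 50 − 34 = 16
take 13 (≤ 16); 16 − 13 = 3
take 3 (≤ 3); 3 − 3 = 0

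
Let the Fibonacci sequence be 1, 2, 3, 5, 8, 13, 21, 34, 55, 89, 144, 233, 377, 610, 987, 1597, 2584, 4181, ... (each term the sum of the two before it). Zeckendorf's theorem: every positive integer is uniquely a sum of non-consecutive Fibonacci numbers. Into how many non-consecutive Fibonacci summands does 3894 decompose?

5

Repeatedly subtract the largest Fibonacci number that fits:
3894: greatest Fibonacci not exceeding it is 2584, leaving 1310
1310: greatest Fibonacci not exceeding it is 987, leaving 323
323: greatest Fibonacci not exceeding it is 233, leaving 90
90: greatest Fibonacci not exceeding it is 89, leaving 1
1: greatest Fibonacci not exceeding it is 1, leaving 0
3894 = 2584 + 987 + 233 + 89 + 1, which has 5 terms.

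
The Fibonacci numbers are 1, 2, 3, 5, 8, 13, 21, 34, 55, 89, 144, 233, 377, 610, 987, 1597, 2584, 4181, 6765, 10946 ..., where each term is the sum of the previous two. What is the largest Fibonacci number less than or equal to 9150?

6765 ≤ 9150 < 10946, so the largest Fibonacci number not exceeding 9150 is 6765.

6765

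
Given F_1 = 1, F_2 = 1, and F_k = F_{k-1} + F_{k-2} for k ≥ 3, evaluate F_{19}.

Iterating the recurrence up to F_{15} = 610 and F_{14} = 377:
F_{16} = F_{15} + F_{14} = 610 + 377 = 987
F_{17} = F_{16} + F_{15} = 987 + 610 = 1597
F_{18} = F_{17} + F_{16} = 1597 + 987 = 2584
F_{19} = F_{18} + F_{17} = 2584 + 1597 = 4181

4181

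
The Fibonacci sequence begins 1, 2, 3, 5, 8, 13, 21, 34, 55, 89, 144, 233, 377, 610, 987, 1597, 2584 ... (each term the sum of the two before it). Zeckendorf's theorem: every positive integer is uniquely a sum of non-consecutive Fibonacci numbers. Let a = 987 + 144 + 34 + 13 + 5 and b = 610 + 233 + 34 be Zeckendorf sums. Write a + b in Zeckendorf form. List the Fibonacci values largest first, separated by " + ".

1597 + 377 + 55 + 21 + 8 + 2

The two numbers are 1183 and 877, so their sum is 2060.
Greedily peel off the largest Fibonacci term at each step:
subtract 1597 from 2060: 463 remains
subtract 377 from 463: 86 remains
subtract 55 from 86: 31 remains
subtract 21 from 31: 10 remains
subtract 8 from 10: 2 remains
subtract 2 from 2: 0 remains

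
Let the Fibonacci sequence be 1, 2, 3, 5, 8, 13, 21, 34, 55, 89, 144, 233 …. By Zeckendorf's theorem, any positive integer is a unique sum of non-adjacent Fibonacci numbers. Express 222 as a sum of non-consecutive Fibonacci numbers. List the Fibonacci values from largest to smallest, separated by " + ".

144 + 55 + 21 + 2

Repeatedly subtract the largest Fibonacci number that fits:
222: greatest Fibonacci not exceeding it is 144, leaving 78
78: greatest Fibonacci not exceeding it is 55, leaving 23
23: greatest Fibonacci not exceeding it is 21, leaving 2
2: greatest Fibonacci not exceeding it is 2, leaving 0
So 222 = 144 + 55 + 21 + 2, with no two terms consecutive in the sequence.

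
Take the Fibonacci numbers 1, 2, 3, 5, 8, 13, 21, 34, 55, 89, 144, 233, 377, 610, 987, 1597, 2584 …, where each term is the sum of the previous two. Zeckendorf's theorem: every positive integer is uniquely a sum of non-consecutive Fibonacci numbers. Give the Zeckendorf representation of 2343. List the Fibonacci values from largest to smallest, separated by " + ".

take 1597 (≤ 2343); 2343 − 1597 = 746
take 610 (≤ 746); 746 − 610 = 136
take 89 (≤ 136); 136 − 89 = 47
take 34 (≤ 47); 47 − 34 = 13
take 13 (≤ 13); 13 − 13 = 0
So 2343 = 1597 + 610 + 89 + 34 + 13, with no two terms consecutive in the sequence.

1597 + 610 + 89 + 34 + 13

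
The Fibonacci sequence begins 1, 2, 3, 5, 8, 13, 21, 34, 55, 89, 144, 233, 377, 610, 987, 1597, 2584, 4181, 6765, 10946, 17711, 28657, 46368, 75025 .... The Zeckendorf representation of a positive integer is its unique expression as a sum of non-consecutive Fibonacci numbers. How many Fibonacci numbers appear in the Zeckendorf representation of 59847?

Repeatedly subtract the largest Fibonacci number that fits:
largest Fibonacci ≤ 59847 is 46368; 59847 − 46368 = 13479
largest Fibonacci ≤ 13479 is 10946; 13479 − 10946 = 2533
largest Fibonacci ≤ 2533 is 1597; 2533 − 1597 = 936
largest Fibonacci ≤ 936 is 610; 936 − 610 = 326
largest Fibonacci ≤ 326 is 233; 326 − 233 = 93
largest Fibonacci ≤ 93 is 89; 93 − 89 = 4
largest Fibonacci ≤ 4 is 3; 4 − 3 = 1
largest Fibonacci ≤ 1 is 1; 1 − 1 = 0
59847 = 46368 + 10946 + 1597 + 610 + 233 + 89 + 3 + 1, which has 8 terms.

8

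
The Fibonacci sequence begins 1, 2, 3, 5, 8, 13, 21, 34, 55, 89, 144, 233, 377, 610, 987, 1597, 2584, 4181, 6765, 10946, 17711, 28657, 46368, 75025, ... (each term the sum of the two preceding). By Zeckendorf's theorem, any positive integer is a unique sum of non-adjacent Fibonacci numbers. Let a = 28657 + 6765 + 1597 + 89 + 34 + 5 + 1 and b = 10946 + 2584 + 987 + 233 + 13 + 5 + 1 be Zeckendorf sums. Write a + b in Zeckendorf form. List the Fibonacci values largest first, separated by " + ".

The two numbers are 37148 and 14769, so their sum is 51917.
51917 − 46368 = 5549
5549 − 4181 = 1368
1368 − 987 = 381
381 − 377 = 4
4 − 3 = 1
1 − 1 = 0

46368 + 4181 + 987 + 377 + 3 + 1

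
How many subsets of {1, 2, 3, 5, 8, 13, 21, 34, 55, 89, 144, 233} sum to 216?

216 = 144+55+13+3+1 = 144+55+8+5+3+1 = 144+34+21+13+3+1 = … (3 more), for 6 in all.

6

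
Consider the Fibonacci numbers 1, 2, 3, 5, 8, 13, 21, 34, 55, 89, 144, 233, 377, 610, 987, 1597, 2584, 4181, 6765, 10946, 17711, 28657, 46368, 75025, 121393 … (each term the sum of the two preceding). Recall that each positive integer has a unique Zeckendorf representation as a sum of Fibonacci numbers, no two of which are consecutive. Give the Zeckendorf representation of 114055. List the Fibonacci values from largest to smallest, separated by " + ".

take 75025 (≤ 114055); 114055 − 75025 = 39030
take 28657 (≤ 39030); 39030 − 28657 = 10373
take 6765 (≤ 10373); 10373 − 6765 = 3608
take 2584 (≤ 3608); 3608 − 2584 = 1024
take 987 (≤ 1024); 1024 − 987 = 37
take 34 (≤ 37); 37 − 34 = 3
take 3 (≤ 3); 3 − 3 = 0
So 114055 = 75025 + 28657 + 6765 + 2584 + 987 + 34 + 3, with no two terms consecutive in the sequence.

75025 + 28657 + 6765 + 2584 + 987 + 34 + 3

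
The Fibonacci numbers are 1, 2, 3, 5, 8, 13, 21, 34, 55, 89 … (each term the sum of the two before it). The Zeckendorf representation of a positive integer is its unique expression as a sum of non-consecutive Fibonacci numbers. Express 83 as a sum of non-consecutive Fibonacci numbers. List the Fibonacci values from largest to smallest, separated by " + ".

Greedy algorithm:
take 55 (≤ 83); 83 − 55 = 28
take 21 (≤ 28); 28 − 21 = 7
take 5 (≤ 7); 7 − 5 = 2
take 2 (≤ 2); 2 − 2 = 0
So 83 = 55 + 21 + 5 + 2, with no two terms consecutive in the sequence.

55 + 21 + 5 + 2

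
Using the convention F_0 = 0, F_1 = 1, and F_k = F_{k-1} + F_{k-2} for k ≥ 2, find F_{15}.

610

Iterating the recurrence up to F_{9} = 34 and F_{8} = 21:
F_{10} = F_{9} + F_{8} = 34 + 21 = 55
F_{11} = F_{10} + F_{9} = 55 + 34 = 89
F_{12} = F_{11} + F_{10} = 89 + 55 = 144
F_{13} = F_{12} + F_{11} = 144 + 89 = 233
F_{14} = F_{13} + F_{12} = 233 + 144 = 377
F_{15} = F_{14} + F_{13} = 377 + 233 = 610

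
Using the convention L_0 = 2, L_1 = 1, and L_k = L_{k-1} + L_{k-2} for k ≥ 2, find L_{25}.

167761

Iterating the recurrence up to L_{19} = 9349 and L_{18} = 5778:
L_{20} = L_{19} + L_{18} = 9349 + 5778 = 15127
L_{21} = L_{20} + L_{19} = 15127 + 9349 = 24476
L_{22} = L_{21} + L_{20} = 24476 + 15127 = 39603
L_{23} = L_{22} + L_{21} = 39603 + 24476 = 64079
L_{24} = L_{23} + L_{22} = 64079 + 39603 = 103682
L_{25} = L_{24} + L_{23} = 103682 + 64079 = 167761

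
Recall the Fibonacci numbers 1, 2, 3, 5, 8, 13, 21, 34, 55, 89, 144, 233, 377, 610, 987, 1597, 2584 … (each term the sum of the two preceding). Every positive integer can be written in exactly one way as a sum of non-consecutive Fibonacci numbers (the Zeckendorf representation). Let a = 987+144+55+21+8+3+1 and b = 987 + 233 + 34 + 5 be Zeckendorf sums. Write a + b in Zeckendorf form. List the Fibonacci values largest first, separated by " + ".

The two numbers are 1219 and 1259, so their sum is 2478.
1597 ≤ 2478 < 2584, so take 1597; remainder 881
610 ≤ 881 < 987, so take 610; remainder 271
233 ≤ 271 < 377, so take 233; remainder 38
34 ≤ 38 < 55, so take 34; remainder 4
3 ≤ 4 < 5, so take 3; remainder 1
1 ≤ 1 < 2, so take 1; remainder 0

1597 + 610 + 233 + 34 + 3 + 1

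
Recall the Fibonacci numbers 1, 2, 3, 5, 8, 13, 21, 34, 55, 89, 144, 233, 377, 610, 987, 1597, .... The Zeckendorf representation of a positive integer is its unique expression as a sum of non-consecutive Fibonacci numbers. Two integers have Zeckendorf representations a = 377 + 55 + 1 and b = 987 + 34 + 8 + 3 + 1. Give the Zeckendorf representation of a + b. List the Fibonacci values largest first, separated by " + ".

987 + 377 + 89 + 13

The two numbers are 433 and 1033, so their sum is 1466.
Repeatedly subtract the largest Fibonacci number that fits:
take 987 (≤ 1466); 1466 − 987 = 479
take 377 (≤ 479); 479 − 377 = 102
take 89 (≤ 102); 102 − 89 = 13
take 13 (≤ 13); 13 − 13 = 0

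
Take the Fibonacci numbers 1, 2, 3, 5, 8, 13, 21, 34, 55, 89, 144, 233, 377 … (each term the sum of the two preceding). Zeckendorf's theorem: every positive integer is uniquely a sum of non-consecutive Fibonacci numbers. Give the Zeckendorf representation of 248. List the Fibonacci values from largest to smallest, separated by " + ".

233 + 13 + 2

248 − 233 = 15
15 − 13 = 2
2 − 2 = 0
So 248 = 233 + 13 + 2, with no two terms consecutive in the sequence.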